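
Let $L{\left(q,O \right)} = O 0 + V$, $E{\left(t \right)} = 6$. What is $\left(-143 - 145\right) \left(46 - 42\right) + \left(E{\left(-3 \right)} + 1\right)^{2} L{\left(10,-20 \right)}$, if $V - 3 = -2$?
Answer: $-1103$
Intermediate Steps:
$V = 1$ ($V = 3 - 2 = 1$)
$L{\left(q,O \right)} = 1$ ($L{\left(q,O \right)} = O 0 + 1 = 0 + 1 = 1$)
$\left(-143 - 145\right) \left(46 - 42\right) + \left(E{\left(-3 \right)} + 1\right)^{2} L{\left(10,-20 \right)} = \left(-143 - 145\right) \left(46 - 42\right) + \left(6 + 1\right)^{2} \cdot 1 = \left(-288\right) 4 + 7^{2} \cdot 1 = -1152 + 49 \cdot 1 = -1152 + 49 = -1103$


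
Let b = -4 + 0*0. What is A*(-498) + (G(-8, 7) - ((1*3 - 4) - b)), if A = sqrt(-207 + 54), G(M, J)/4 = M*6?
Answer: -195 - 1494*I*sqrt(17) ≈ -195.0 - 6159.9*I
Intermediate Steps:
G(M, J) = 24*M (G(M, J) = 4*(M*6) = 4*(6*M) = 24*M)
b = -4 (b = -4 + 0 = -4)
A = 3*I*sqrt(17) (A = sqrt(-153) = 3*I*sqrt(17) ≈ 12.369*I)
A*(-498) + (G(-8, 7) - ((1*3 - 4) - b)) = (3*I*sqrt(17))*(-498) + (24*(-8) - ((1*3 - 4) - 1*(-4))) = -1494*I*sqrt(17) + (-192 - ((3 - 4) + 4)) = -1494*I*sqrt(17) + (-192 - (-1 + 4)) = -1494*I*sqrt(17) + (-192 - 1*3) = -1494*I*sqrt(17) + (-192 - 3) = -1494*I*sqrt(17) - 195 = -195 - 1494*I*sqrt(17)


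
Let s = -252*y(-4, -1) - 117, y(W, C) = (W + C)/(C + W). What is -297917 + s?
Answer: -298286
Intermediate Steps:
y(W, C) = 1 (y(W, C) = (C + W)/(C + W) = 1)
s = -369 (s = -252*1 - 117 = -252 - 117 = -369)
-297917 + s = -297917 - 369 = -298286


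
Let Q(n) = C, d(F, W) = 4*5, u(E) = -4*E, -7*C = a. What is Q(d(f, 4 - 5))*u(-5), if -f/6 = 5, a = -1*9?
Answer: 180/7 ≈ 25.714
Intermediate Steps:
a = -9
C = 9/7 (C = -⅐*(-9) = 9/7 ≈ 1.2857)
f = -30 (f = -6*5 = -30)
d(F, W) = 20
Q(n) = 9/7
Q(d(f, 4 - 5))*u(-5) = 9*(-4*(-5))/7 = (9/7)*20 = 180/7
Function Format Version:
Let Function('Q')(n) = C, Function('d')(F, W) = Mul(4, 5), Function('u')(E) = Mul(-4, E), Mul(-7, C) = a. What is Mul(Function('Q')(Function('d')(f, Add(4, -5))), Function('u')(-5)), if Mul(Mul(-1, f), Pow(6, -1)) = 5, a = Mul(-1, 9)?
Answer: Rational(180, 7) ≈ 25.714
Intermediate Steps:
a = -9
C = Rational(9, 7) (C = Mul(Rational(-1, 7), -9) = Rational(9, 7) ≈ 1.2857)
f = -30 (f = Mul(-6, 5) = -30)
Function('d')(F, W) = 20
Function('Q')(n) = Rational(9, 7)
Mul(Function('Q')(Function('d')(f, Add(4, -5))), Function('u')(-5)) = Mul(Rational(9, 7), Mul(-4, -5)) = Mul(Rational(9, 7), 20) = Rational(180, 7)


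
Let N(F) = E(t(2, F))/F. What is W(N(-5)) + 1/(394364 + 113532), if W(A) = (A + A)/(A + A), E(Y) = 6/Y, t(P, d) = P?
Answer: 507897/507896 ≈ 1.0000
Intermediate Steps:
N(F) = 3/F (N(F) = (6/2)/F = (6*(½))/F = 3/F)
W(A) = 1 (W(A) = (2*A)/((2*A)) = (2*A)*(1/(2*A)) = 1)
W(N(-5)) + 1/(394364 + 113532) = 1 + 1/(394364 + 113532) = 1 + 1/507896 = 507897/507896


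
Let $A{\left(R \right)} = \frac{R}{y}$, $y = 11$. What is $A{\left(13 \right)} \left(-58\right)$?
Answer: $- \frac{754}{11} \approx -68.545$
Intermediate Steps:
$A{\left(R \right)} = \frac{R}{11}$
$A{\left(13 \right)} \left(-58\right) = \frac{1}{11} \cdot 13 \left(-58\right) = \frac{13}{11} \left(-58\right) = - \frac{754}{11}$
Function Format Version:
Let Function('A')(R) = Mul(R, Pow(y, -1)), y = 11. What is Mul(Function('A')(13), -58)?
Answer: Rational(-754, 11) ≈ -68.545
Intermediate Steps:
Function('A')(R) = Mul(Rational(1, 11), R) (Function('A')(R) = Mul(R, Pow(11, -1)) = Mul(R, Rational(1, 11)) = Mul(Rational(1, 11), R))
Mul(Function('A')(13), -58) = Mul(Mul(Rational(1, 11), 13), -58) = Mul(Rational(13, 11), -58) = Rational(-754, 11)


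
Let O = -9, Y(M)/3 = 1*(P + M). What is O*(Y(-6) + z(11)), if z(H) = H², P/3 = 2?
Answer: -1089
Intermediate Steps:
P = 6 (P = 3*2 = 6)
Y(M) = 18 + 3*M (Y(M) = 3*(1*(6 + M)) = 3*(6 + M) = 18 + 3*M)
O*(Y(-6) + z(11)) = -9*((18 + 3*(-6)) + 11²) = -9*((18 - 18) + 121) = -9*(0 + 121) = -9*121 = -1089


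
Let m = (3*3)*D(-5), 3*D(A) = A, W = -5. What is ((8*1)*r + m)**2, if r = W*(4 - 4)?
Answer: 225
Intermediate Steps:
D(A) = A/3
r = 0 (r = -5*(4 - 4) = -5*0 = 0)
m = -15 (m = (3*3)*((1/3)*(-5)) = 9*(-5/3) = -15)
((8*1)*r + m)**2 = ((8*1)*0 - 15)**2 = (8*0 - 15)**2 = (0 - 15)**2 = (-15)**2 = 225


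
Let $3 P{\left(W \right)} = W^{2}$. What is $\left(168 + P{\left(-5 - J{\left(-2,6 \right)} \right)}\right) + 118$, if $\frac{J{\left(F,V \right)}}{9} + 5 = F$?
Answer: $\frac{4222}{3} \approx 1407.3$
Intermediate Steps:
$J{\left(F,V \right)} = -45 + 9 F$
$P{\left(W \right)} = \frac{W^{2}}{3}$
$\left(168 + P{\left(-5 - J{\left(-2,6 \right)} \right)}\right) + 118 = \left(168 + \frac{\left(-5 - \left(-45 + 9 \left(-2\right)\right)\right)^{2}}{3}\right) + 118 = \left(168 + \frac{\left(-5 - \left(-45 - 18\right)\right)^{2}}{3}\right) + 118 = \left(168 + \frac{\left(-5 - -63\right)^{2}}{3}\right) + 118 = \left(168 + \frac{\left(-5 + 63\right)^{2}}{3}\right) + 118 = \left(168 + \frac{58^{2}}{3}\right) + 118 = \left(168 + \frac{1}{3} \cdot 3364\right) + 118 = \left(168 + \frac{3364}{3}\right) + 118 = \frac{3868}{3} + 118 = \frac{4222}{3}$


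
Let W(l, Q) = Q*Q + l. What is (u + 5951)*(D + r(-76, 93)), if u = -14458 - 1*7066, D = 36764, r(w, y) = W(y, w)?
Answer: -663923709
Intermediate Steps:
W(l, Q) = l + Q² (W(l, Q) = Q² + l = l + Q²)
r(w, y) = y + w²
u = -21524 (u = -14458 - 7066 = -21524)
(u + 5951)*(D + r(-76, 93)) = (-21524 + 5951)*(36764 + (93 + (-76)²)) = -15573*(36764 + (93 + 5776)) = -15573*(36764 + 5869) = -15573*42633 = -663923709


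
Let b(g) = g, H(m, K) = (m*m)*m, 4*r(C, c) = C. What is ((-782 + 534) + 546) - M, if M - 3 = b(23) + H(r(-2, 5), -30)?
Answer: 2177/8 ≈ 272.13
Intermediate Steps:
r(C, c) = C/4
H(m, K) = m³ (H(m, K) = m²*m = m³)
M = 207/8 (M = 3 + (23 + ((¼)*(-2))³) = 3 + (23 + (-½)³) = 3 + (23 - ⅛) = 3 + 183/8 = 207/8 ≈ 25.875)
((-782 + 534) + 546) - M = ((-782 + 534) + 546) - 1*207/8 = (-248 + 546) - 207/8 = 298 - 207/8 = 2177/8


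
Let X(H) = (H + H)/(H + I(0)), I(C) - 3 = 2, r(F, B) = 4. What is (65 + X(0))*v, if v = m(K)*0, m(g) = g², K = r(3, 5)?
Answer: 0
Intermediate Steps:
K = 4
I(C) = 5 (I(C) = 3 + 2 = 5)
v = 0 (v = 4²*0 = 16*0 = 0)
X(H) = 2*H/(5 + H) (X(H) = (H + H)/(H + 5) = (2*H)/(5 + H) = 2*H/(5 + H))
(65 + X(0))*v = (65 + 2*0/(5 + 0))*0 = (65 + 2*0/5)*0 = (65 + 2*0*(⅕))*0 = (65 + 0)*0 = 65*0 = 0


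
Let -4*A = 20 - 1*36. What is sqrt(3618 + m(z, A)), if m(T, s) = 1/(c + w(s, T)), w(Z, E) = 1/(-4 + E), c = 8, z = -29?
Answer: sqrt(250262121)/263 ≈ 60.151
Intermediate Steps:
A = 4 (A = -(20 - 1*36)/4 = -(20 - 36)/4 = -1/4*(-16) = 4)
m(T, s) = 1/(8 + 1/(-4 + T))
sqrt(3618 + m(z, A)) = sqrt(3618 + (-4 - 29)/(-31 + 8*(-29))) = sqrt(3618 - 33/(-31 - 232)) = sqrt(3618 - 33/(-263)) = sqrt(3618 - 1/263*(-33)) = sqrt(3618 + 33/263) = sqrt(951567/263) = sqrt(250262121)/263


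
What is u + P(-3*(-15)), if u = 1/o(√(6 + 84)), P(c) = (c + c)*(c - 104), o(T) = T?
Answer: -5310 + √10/30 ≈ -5309.9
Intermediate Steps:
P(c) = 2*c*(-104 + c) (P(c) = (2*c)*(-104 + c) = 2*c*(-104 + c))
u = √10/30 (u = 1/(√(6 + 84)) = 1/(√90) = 1/(3*√10) = √10/30 ≈ 0.10541)
u + P(-3*(-15)) = √10/30 + 2*(-3*(-15))*(-104 - 3*(-15)) = √10/30 + 2*45*(-104 + 45) = √10/30 + 2*45*(-59) = √10/30 - 5310 = -5310 + √10/30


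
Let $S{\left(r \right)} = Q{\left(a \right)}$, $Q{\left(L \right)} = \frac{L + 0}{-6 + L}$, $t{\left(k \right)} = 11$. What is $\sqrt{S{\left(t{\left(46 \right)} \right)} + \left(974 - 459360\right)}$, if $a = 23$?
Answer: $\frac{i \sqrt{132473163}}{17} \approx 677.04 i$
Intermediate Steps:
$Q{\left(L \right)} = \frac{L}{-6 + L}$
$S{\left(r \right)} = \frac{23}{17}$ ($S{\left(r \right)} = \frac{23}{-6 + 23} = \frac{23}{17}$)
$\sqrt{S{\left(t{\left(46 \right)} \right)} + \left(974 - 459360\right)} = \sqrt{\frac{23}{17} + \left(974 - 459360\right)} = \sqrt{\frac{23}{17} - 458386} = \sqrt{- \frac{7792539}{17}} = \frac{i \sqrt{132473163}}{17}$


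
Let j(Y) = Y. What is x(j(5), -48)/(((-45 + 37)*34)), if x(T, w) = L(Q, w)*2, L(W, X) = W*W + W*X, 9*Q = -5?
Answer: -2185/11016 ≈ -0.19835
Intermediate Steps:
Q = -5/9 (Q = (⅑)*(-5) = -5/9 ≈ -0.55556)
L(W, X) = W² + W*X
x(T, w) = 50/81 - 10*w/9 (x(T, w) = -5*(-5/9 + w)/9*2 = (25/81 - 5*w/9)*2 = 50/81 - 10*w/9)
x(j(5), -48)/(((-45 + 37)*34)) = (50/81 - 10/9*(-48))/(((-45 + 37)*34)) = (50/81 + 160/3)/((-8*34)) = (4370/81)/(-272) = (4370/81)*(-1/272) = -2185/11016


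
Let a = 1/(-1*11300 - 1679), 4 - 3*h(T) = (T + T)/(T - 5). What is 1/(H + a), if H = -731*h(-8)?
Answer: -168727/113851801 ≈ -0.0014820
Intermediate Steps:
h(T) = 4/3 - 2*T/(3*(-5 + T)) (h(T) = 4/3 - (T + T)/(3*(T - 5)) = 4/3 - 2*T/(3*(-5 + T)))
H = -8772/13 (H = -1462*(-10 - 8)/(3*(-5 - 8)) = -1462*(-18)/(3*(-13)) = -1462*(-1)*(-18)/(3*13) = -731*12/13 = -8772/13 ≈ -674.77)
a = -1/12979 (a = 1/(-11300 - 1679) = 1/(-12979) = -1/12979 ≈ -7.7048e-5)
1/(H + a) = 1/(-8772/13 - 1/12979) = 1/(-113851801/168727) = -168727/113851801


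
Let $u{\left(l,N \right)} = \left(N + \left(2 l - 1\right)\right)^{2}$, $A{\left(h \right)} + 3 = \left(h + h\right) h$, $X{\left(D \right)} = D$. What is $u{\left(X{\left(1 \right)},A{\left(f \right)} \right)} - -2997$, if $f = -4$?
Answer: $3897$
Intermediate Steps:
$A{\left(h \right)} = -3 + 2 h^{2}$ ($A{\left(h \right)} = -3 + \left(h + h\right) h = -3 + 2 h h = -3 + 2 h^{2}$)
$u{\left(l,N \right)} = \left(-1 + N + 2 l\right)^{2}$ ($u{\left(l,N \right)} = \left(N + \left(-1 + 2 l\right)\right)^{2} = \left(-1 + N + 2 l\right)^{2}$)
$u{\left(X{\left(1 \right)},A{\left(f \right)} \right)} - -2997 = \left(-1 - \left(3 - 2 \left(-4\right)^{2}\right) + 2 \cdot 1\right)^{2} - -2997 = \left(-1 + \left(-3 + 2 \cdot 16\right) + 2\right)^{2} + 2997 = \left(-1 + \left(-3 + 32\right) + 2\right)^{2} + 2997 = \left(-1 + 29 + 2\right)^{2} + 2997 = 30^{2} + 2997 = 900 + 2997 = 3897$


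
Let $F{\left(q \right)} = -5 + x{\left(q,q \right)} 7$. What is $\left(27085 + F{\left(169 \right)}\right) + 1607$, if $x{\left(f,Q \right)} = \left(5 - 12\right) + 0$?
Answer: $28638$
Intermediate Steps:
$x{\left(f,Q \right)} = -7$ ($x{\left(f,Q \right)} = \left(5 - 12\right) + 0 = -7 + 0 = -7$)
$F{\left(q \right)} = -54$ ($F{\left(q \right)} = -5 - 49 = -54$)
$\left(27085 + F{\left(169 \right)}\right) + 1607 = \left(27085 - 54\right) + 1607 = 27031 + 1607 = 28638$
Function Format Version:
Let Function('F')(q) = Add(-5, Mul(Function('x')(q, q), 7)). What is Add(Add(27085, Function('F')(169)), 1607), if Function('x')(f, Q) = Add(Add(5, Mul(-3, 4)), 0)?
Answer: 28638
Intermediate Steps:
Function('x')(f, Q) = -7 (Function('x')(f, Q) = Add(Add(5, -12), 0) = Add(-7, 0) = -7)
Function('F')(q) = -54 (Function('F')(q) = Add(-5, Mul(-7, 7)) = Add(-5, -49) = -54)
Add(Add(27085, Function('F')(169)), 1607) = Add(Add(27085, -54), 1607) = Add(27031, 1607) = 28638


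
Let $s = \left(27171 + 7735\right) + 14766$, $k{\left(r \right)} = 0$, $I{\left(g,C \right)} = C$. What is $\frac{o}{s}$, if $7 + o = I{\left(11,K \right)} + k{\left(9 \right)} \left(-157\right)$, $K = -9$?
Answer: $- \frac{2}{6209} \approx -0.00032211$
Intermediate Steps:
$s = 49672$ ($s = 34906 + 14766 = 49672$)
$o = -16$ ($o = -7 + \left(-9 + 0 \left(-157\right)\right) = -7 + \left(-9 + 0\right) = -7 - 9 = -16$)
$\frac{o}{s} = - \frac{16}{49672} = \left(-16\right) \frac{1}{49672} = - \frac{2}{6209}$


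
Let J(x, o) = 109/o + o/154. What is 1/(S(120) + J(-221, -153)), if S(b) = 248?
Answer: 23562/5803181 ≈ 0.0040602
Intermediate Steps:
J(x, o) = 109/o + o/154 (J(x, o) = 109/o + o*(1/154) = 109/o + o/154)
1/(S(120) + J(-221, -153)) = 1/(248 + (109/(-153) + (1/154)*(-153))) = 1/(248 + (109*(-1/153) - 153/154)) = 1/(248 + (-109/153 - 153/154)) = 1/(248 - 40195/23562) = 1/(5803181/23562) = 23562/5803181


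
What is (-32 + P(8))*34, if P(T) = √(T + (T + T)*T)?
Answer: -1088 + 68*√34 ≈ -691.50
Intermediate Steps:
P(T) = √(T + 2*T²) (P(T) = √(T + (2*T)*T) = √(T + 2*T²))
(-32 + P(8))*34 = (-32 + √(8*(1 + 2*8)))*34 = (-32 + √(8*(1 + 16)))*34 = (-32 + √(8*17))*34 = (-32 + √136)*34 = (-32 + 2*√34)*34 = -1088 + 68*√34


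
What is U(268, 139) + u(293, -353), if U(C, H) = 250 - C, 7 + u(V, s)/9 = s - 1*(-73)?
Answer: -2601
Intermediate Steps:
u(V, s) = 594 + 9*s (u(V, s) = -63 + 9*(s - 1*(-73)) = -63 + 9*(s + 73) = -63 + 9*(73 + s) = -63 + (657 + 9*s) = 594 + 9*s)
U(268, 139) + u(293, -353) = (250 - 1*268) + (594 + 9*(-353)) = (250 - 268) + (594 - 3177) = -18 - 2583 = -2601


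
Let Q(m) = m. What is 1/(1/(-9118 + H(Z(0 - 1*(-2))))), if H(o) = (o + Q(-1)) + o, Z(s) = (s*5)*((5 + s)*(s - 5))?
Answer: -9539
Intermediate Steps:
Z(s) = 5*s*(-5 + s)*(5 + s) (Z(s) = (5*s)*((5 + s)*(-5 + s)) = (5*s)*((-5 + s)*(5 + s)) = 5*s*(-5 + s)*(5 + s))
H(o) = -1 + 2*o (H(o) = (o - 1) + o = (-1 + o) + o = -1 + 2*o)
1/(1/(-9118 + H(Z(0 - 1*(-2))))) = 1/(1/(-9118 + (-1 + 2*(5*(0 - 1*(-2))*(-25 + (0 - 1*(-2))²))))) = 1/(1/(-9118 + (-1 + 2*(5*(0 + 2)*(-25 + (0 + 2)²))))) = 1/(1/(-9118 + (-1 + 2*(5*2*(-25 + 2²))))) = 1/(1/(-9118 + (-1 + 2*(5*2*(-25 + 4))))) = 1/(1/(-9118 + (-1 + 2*(5*2*(-21))))) = 1/(1/(-9118 + (-1 + 2*(-210)))) = 1/(1/(-9118 + (-1 - 420))) = 1/(1/(-9118 - 421)) = 1/(1/(-9539)) = 1/(-1/9539) = -9539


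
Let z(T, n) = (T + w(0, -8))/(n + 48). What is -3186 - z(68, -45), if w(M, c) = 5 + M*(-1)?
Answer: -9631/3 ≈ -3210.3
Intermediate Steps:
w(M, c) = 5 - M
z(T, n) = (5 + T)/(48 + n) (z(T, n) = (T + (5 - 1*0))/(n + 48) = (T + (5 + 0))/(48 + n) = (T + 5)/(48 + n) = (5 + T)/(48 + n))
-3186 - z(68, -45) = -3186 - (5 + 68)/(48 - 45) = -3186 - 73/3 = -9631/3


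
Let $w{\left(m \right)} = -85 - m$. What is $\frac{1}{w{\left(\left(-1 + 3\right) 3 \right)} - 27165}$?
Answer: $- \frac{1}{27256} \approx -3.6689 \cdot 10^{-5}$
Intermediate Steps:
$\frac{1}{w{\left(\left(-1 + 3\right) 3 \right)} - 27165} = \frac{1}{\left(-85 - \left(-1 + 3\right) 3\right) - 27165} = \frac{1}{\left(-85 - 2 \cdot 3\right) - 27165} = \frac{1}{\left(-85 - 6\right) - 27165} = \frac{1}{-91 - 27165} = \frac{1}{-27256} = - \frac{1}{27256}$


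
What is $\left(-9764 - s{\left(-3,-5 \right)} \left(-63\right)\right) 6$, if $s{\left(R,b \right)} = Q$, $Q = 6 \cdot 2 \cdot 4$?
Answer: $-40440$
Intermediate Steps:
$Q = 48$ ($Q = 12 \cdot 4 = 48$)
$s{\left(R,b \right)} = 48$
$\left(-9764 - s{\left(-3,-5 \right)} \left(-63\right)\right) 6 = \left(-9764 - 48 \left(-63\right)\right) 6 = \left(-9764 - -3024\right) 6 = \left(-9764 + 3024\right) 6 = \left(-6740\right) 6 = -40440$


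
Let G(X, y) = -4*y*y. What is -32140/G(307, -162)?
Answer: 8035/26244 ≈ 0.30617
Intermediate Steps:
G(X, y) = -4*y²
-32140/G(307, -162) = -32140/((-4*(-162)²)) = -32140/((-4*26244)) = -32140/(-104976) = -32140*(-1/104976) = 8035/26244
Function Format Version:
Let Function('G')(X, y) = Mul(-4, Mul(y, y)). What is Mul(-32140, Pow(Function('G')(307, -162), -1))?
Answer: Rational(8035, 26244) ≈ 0.30617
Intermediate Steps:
Function('G')(X, y) = Mul(-4, Pow(y, 2))
Mul(-32140, Pow(Function('G')(307, -162), -1)) = Mul(-32140, Pow(Mul(-4, Pow(-162, 2)), -1)) = Mul(-32140, Pow(Mul(-4, 26244), -1)) = Mul(-32140, Pow(-104976, -1)) = Mul(-32140, Rational(-1, 104976)) = Rational(8035, 26244)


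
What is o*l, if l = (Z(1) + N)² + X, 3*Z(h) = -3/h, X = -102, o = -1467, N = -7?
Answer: 55746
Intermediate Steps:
Z(h) = -1/h (Z(h) = (-3/h)/3 = -1/h)
l = -38 (l = (-1/1 - 7)² - 102 = (-1*1 - 7)² - 102 = (-1 - 7)² - 102 = (-8)² - 102 = 64 - 102 = -38)
o*l = -1467*(-38) = 55746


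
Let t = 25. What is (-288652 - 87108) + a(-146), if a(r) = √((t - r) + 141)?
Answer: -375760 + 2*√78 ≈ -3.7574e+5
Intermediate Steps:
a(r) = √(166 - r) (a(r) = √((25 - r) + 141) = √(166 - r))
(-288652 - 87108) + a(-146) = (-288652 - 87108) + √(166 - 1*(-146)) = -375760 + √(166 + 146) = -375760 + √312 = -375760 + 2*√78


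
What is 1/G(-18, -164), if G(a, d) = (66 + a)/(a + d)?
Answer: -91/24 ≈ -3.7917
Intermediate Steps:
G(a, d) = (66 + a)/(a + d)
1/G(-18, -164) = 1/((66 - 18)/(-18 - 164)) = 1/(48/(-182)) = 1/(-1/182*48) = 1/(-24/91) = -91/24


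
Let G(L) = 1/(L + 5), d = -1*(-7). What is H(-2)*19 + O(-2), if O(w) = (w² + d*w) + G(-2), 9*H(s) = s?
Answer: -125/9 ≈ -13.889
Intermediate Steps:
d = 7
H(s) = s/9
G(L) = 1/(5 + L)
O(w) = ⅓ + w² + 7*w (O(w) = (w² + 7*w) + 1/(5 - 2) = (w² + 7*w) + 1/3 = (w² + 7*w) + ⅓ = ⅓ + w² + 7*w)
H(-2)*19 + O(-2) = ((⅑)*(-2))*19 + (⅓ + (-2)² + 7*(-2)) = -2/9*19 + (⅓ + 4 - 14) = -38/9 - 29/3 = -125/9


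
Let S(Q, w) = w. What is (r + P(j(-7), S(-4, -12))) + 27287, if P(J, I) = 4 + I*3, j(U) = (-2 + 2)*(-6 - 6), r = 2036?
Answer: 29291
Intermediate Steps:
j(U) = 0 (j(U) = 0*(-12) = 0)
P(J, I) = 4 + 3*I
(r + P(j(-7), S(-4, -12))) + 27287 = (2036 + (4 + 3*(-12))) + 27287 = (2036 + (4 - 36)) + 27287 = (2036 - 32) + 27287 = 2004 + 27287 = 29291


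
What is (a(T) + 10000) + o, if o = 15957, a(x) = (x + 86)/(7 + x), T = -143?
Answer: 3530209/136 ≈ 25957.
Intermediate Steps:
a(x) = (86 + x)/(7 + x)
(a(T) + 10000) + o = ((86 - 143)/(7 - 143) + 10000) + 15957 = (-57/(-136) + 10000) + 15957 = (-1/136*(-57) + 10000) + 15957 = (57/136 + 10000) + 15957 = 1360057/136 + 15957 = 3530209/136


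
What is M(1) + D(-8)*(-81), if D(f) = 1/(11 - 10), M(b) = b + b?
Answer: -79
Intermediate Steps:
M(b) = 2*b
D(f) = 1 (D(f) = 1/1 = 1)
M(1) + D(-8)*(-81) = 2*1 + 1*(-81) = 2 - 81 = -79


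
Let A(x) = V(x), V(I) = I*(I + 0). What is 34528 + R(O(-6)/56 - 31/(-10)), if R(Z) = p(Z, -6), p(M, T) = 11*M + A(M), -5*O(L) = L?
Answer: 677612749/19600 ≈ 34572.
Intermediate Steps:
V(I) = I² (V(I) = I*I = I²)
O(L) = -L/5
A(x) = x²
p(M, T) = M² + 11*M (p(M, T) = 11*M + M² = M² + 11*M)
R(Z) = Z*(11 + Z)
34528 + R(O(-6)/56 - 31/(-10)) = 34528 + (-⅕*(-6)/56 - 31/(-10))*(11 + (-⅕*(-6)/56 - 31/(-10))) = 34528 + ((6/5)*(1/56) - 31*(-⅒))*(11 + ((6/5)*(1/56) - 31*(-⅒))) = 34528 + (3/140 + 31/10)*(11 + (3/140 + 31/10)) = 34528 + 437*(11 + 437/140)/140 = 34528 + (437/140)*(1977/140) = 34528 + 863949/19600 = 677612749/19600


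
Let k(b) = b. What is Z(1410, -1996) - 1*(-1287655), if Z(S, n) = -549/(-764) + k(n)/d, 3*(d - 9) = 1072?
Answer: 1081157522099/839636 ≈ 1.2877e+6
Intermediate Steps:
d = 1099/3 (d = 9 + (⅓)*1072 = 9 + 1072/3 = 1099/3 ≈ 366.33)
Z(S, n) = 549/764 + 3*n/1099 (Z(S, n) = -549/(-764) + n/(1099/3) = -549*(-1/764) + n*(3/1099) = 549/764 + 3*n/1099)
Z(1410, -1996) - 1*(-1287655) = (549/764 + (3/1099)*(-1996)) - 1*(-1287655) = (549/764 - 5988/1099) + 1287655 = -3971481/839636 + 1287655 = 1081157522099/839636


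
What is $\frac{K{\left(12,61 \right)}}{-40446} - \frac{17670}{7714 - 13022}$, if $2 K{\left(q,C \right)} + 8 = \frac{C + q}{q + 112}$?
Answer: $\frac{44311430353}{13310616816} \approx 3.329$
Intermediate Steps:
$K{\left(q,C \right)} = -4 + \frac{C + q}{2 \left(112 + q\right)}$ ($K{\left(q,C \right)} = -4 + \frac{\left(C + q\right) \frac{1}{q + 112}}{2} = -4 + \frac{\left(C + q\right) \frac{1}{112 + q}}{2} = -4 + \frac{\frac{1}{112 + q} \left(C + q\right)}{2} = -4 + \frac{C + q}{2 \left(112 + q\right)}$)
$\frac{K{\left(12,61 \right)}}{-40446} - \frac{17670}{7714 - 13022} = \frac{\frac{1}{2} \frac{1}{112 + 12} \left(-896 + 61 - 84\right)}{-40446} - \frac{17670}{7714 - 13022} = \frac{-896 + 61 - 84}{2 \cdot 124} \left(- \frac{1}{40446}\right) - \frac{17670}{-5308} = \frac{1}{2} \cdot \frac{1}{124} \left(-919\right) \left(- \frac{1}{40446}\right) - - \frac{8835}{2654} = \left(- \frac{919}{248}\right) \left(- \frac{1}{40446}\right) + \frac{8835}{2654} = \frac{919}{10030608} + \frac{8835}{2654} = \frac{44311430353}{13310616816}$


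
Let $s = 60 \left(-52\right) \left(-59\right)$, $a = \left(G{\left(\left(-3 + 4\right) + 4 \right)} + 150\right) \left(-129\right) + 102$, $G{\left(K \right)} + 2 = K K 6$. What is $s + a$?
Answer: $145740$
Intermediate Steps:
$G{\left(K \right)} = -2 + 6 K^{2}$ ($G{\left(K \right)} = -2 + K K 6 = -2 + K^{2} \cdot 6 = -2 + 6 K^{2}$)
$a = -38340$ ($a = \left(\left(-2 + 6 \left(\left(-3 + 4\right) + 4\right)^{2}\right) + 150\right) \left(-129\right) + 102 = \left(\left(-2 + 6 \left(1 + 4\right)^{2}\right) + 150\right) \left(-129\right) + 102 = \left(\left(-2 + 6 \cdot 5^{2}\right) + 150\right) \left(-129\right) + 102 = \left(\left(-2 + 6 \cdot 25\right) + 150\right) \left(-129\right) + 102 = \left(\left(-2 + 150\right) + 150\right) \left(-129\right) + 102 = \left(148 + 150\right) \left(-129\right) + 102 = 298 \left(-129\right) + 102 = -38442 + 102 = -38340$)
$s = 184080$ ($s = \left(-3120\right) \left(-59\right) = 184080$)
$s + a = 184080 - 38340 = 145740$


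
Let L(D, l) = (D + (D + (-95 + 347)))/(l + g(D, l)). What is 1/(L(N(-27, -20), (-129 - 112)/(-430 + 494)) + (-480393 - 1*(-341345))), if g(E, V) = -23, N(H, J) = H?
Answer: -571/79400632 ≈ -7.1914e-6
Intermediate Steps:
L(D, l) = (252 + 2*D)/(-23 + l) (L(D, l) = (D + (D + (-95 + 347)))/(l - 23) = (D + (D + 252))/(-23 + l) = (D + (252 + D))/(-23 + l) = (252 + 2*D)/(-23 + l))
1/(L(N(-27, -20), (-129 - 112)/(-430 + 494)) + (-480393 - 1*(-341345))) = 1/(2*(126 - 27)/(-23 + (-129 - 112)/(-430 + 494)) + (-480393 - 1*(-341345))) = 1/(2*99/(-23 - 241/64) + (-480393 + 341345)) = 1/(2*99/(-23 - 241*1/64) - 139048) = 1/(2*99/(-23 - 241/64) - 139048) = 1/(2*99/(-1713/64) - 139048) = 1/(2*(-64/1713)*99 - 139048) = 1/(-4224/571 - 139048) = 1/(-79400632/571) = -571/79400632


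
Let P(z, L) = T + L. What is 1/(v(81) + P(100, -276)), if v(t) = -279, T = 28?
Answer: -1/527 ≈ -0.0018975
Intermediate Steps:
P(z, L) = 28 + L
1/(v(81) + P(100, -276)) = 1/(-279 + (28 - 276)) = 1/(-279 - 248) = 1/(-527) = -1/527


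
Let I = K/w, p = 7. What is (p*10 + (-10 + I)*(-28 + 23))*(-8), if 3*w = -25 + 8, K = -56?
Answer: -9600/17 ≈ -564.71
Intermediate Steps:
w = -17/3 (w = (-25 + 8)/3 = (1/3)*(-17) = -17/3 ≈ -5.6667)
I = 168/17 (I = -56/(-17/3) = -56*(-3/17) = 168/17 ≈ 9.8824)
(p*10 + (-10 + I)*(-28 + 23))*(-8) = (7*10 + (-10 + 168/17)*(-28 + 23))*(-8) = (70 - 2/17*(-5))*(-8) = (70 + 10/17)*(-8) = (1200/17)*(-8) = -9600/17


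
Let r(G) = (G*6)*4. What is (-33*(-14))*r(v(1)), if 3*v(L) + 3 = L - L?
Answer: -11088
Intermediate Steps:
v(L) = -1 (v(L) = -1 + (L - L)/3 = -1 + (⅓)*0 = -1 + 0 = -1)
r(G) = 24*G (r(G) = (6*G)*4 = 24*G)
(-33*(-14))*r(v(1)) = (-33*(-14))*(24*(-1)) = 462*(-24) = -11088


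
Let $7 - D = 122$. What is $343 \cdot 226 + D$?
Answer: $77403$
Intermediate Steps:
$D = -115$ ($D = 7 - 122 = -115$)
$343 \cdot 226 + D = 343 \cdot 226 - 115 = 77518 - 115 = 77403$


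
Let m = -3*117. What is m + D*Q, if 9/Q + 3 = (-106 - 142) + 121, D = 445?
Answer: -9927/26 ≈ -381.81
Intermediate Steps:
Q = -9/130 (Q = 9/(-3 + ((-106 - 142) + 121)) = 9/(-3 + (-248 + 121)) = 9/(-3 - 127) = 9/(-130) = 9*(-1/130) = -9/130 ≈ -0.069231)
m = -351
m + D*Q = -351 + 445*(-9/130) = -351 - 801/26 = -9927/26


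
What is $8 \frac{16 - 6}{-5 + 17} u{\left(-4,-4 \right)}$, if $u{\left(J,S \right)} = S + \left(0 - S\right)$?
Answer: $0$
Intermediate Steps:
$u{\left(J,S \right)} = 0$ ($u{\left(J,S \right)} = S - S = 0$)
$8 \frac{16 - 6}{-5 + 17} u{\left(-4,-4 \right)} = 8 \frac{16 - 6}{-5 + 17} \cdot 0 = 8 \cdot \frac{10}{12} \cdot 0 = 8 \cdot 10 \cdot \frac{1}{12} \cdot 0 = 8 \cdot \frac{5}{6} \cdot 0 = \frac{20}{3} \cdot 0 = 0$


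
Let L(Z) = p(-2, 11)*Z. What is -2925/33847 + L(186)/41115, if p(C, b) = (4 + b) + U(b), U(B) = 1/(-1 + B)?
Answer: -41997818/2319365675 ≈ -0.018107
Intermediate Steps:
p(C, b) = 4 + b + 1/(-1 + b) (p(C, b) = (4 + b) + 1/(-1 + b) = 4 + b + 1/(-1 + b))
L(Z) = 151*Z/10 (L(Z) = ((1 + (-1 + 11)*(4 + 11))/(-1 + 11))*Z = ((1 + 10*15)/10)*Z = ((1 + 150)/10)*Z = ((⅒)*151)*Z = 151*Z/10)
-2925/33847 + L(186)/41115 = -2925/33847 + ((151/10)*186)/41115 = -2925*1/33847 + (14043/5)*(1/41115) = -2925/33847 + 4681/68525 = -41997818/2319365675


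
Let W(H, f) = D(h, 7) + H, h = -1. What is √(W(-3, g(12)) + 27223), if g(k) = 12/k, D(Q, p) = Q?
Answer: √27219 ≈ 164.98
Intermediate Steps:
W(H, f) = -1 + H
√(W(-3, g(12)) + 27223) = √((-1 - 3) + 27223) = √(-4 + 27223) = √27219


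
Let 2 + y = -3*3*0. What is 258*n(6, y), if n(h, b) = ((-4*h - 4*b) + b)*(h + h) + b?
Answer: -56244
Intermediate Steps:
y = -2 (y = -2 - 3*3*0 = -2 - 9*0 = -2 + 0 = -2)
n(h, b) = b + 2*h*(-4*h - 3*b) (n(h, b) = ((-4*b - 4*h) + b)*(2*h) + b = (-4*h - 3*b)*(2*h) + b = 2*h*(-4*h - 3*b) + b = b + 2*h*(-4*h - 3*b))
258*n(6, y) = 258*(-2 - 8*6² - 6*(-2)*6) = 258*(-2 - 8*36 + 72) = 258*(-2 - 288 + 72) = 258*(-218) = -56244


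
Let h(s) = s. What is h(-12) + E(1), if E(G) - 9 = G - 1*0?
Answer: -2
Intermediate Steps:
E(G) = 9 + G (E(G) = 9 + (G - 1*0) = 9 + (G + 0) = 9 + G)
h(-12) + E(1) = -12 + (9 + 1) = -12 + 10 = -2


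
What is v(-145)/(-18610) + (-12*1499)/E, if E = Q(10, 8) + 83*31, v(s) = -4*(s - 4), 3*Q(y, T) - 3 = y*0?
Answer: -28024232/3991845 ≈ -7.0204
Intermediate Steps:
Q(y, T) = 1 (Q(y, T) = 1 + (y*0)/3 = 1 + (⅓)*0 = 1 + 0 = 1)
v(s) = 16 - 4*s (v(s) = -4*(-4 + s) = 16 - 4*s)
E = 2574 (E = 1 + 83*31 = 1 + 2573 = 2574)
v(-145)/(-18610) + (-12*1499)/E = (16 - 4*(-145))/(-18610) - 12*1499/2574 = (16 + 580)*(-1/18610) - 17988*1/2574 = 596*(-1/18610) - 2998/429 = -298/9305 - 2998/429 = -28024232/3991845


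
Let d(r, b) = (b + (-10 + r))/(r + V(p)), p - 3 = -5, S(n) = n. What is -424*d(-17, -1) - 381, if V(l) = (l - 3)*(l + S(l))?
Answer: 10729/3 ≈ 3576.3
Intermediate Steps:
p = -2 (p = 3 - 5 = -2)
V(l) = 2*l*(-3 + l) (V(l) = (l - 3)*(l + l) = (-3 + l)*(2*l) = 2*l*(-3 + l))
d(r, b) = (-10 + b + r)/(20 + r) (d(r, b) = (b + (-10 + r))/(r + 2*(-2)*(-3 - 2)) = (-10 + b + r)/(r + 2*(-2)*(-5)) = (-10 + b + r)/(r + 20) = (-10 + b + r)/(20 + r))
-424*d(-17, -1) - 381 = -424*(-10 - 1 - 17)/(20 - 17) - 381 = -424*(-28)/3 - 381 = -424*(-28/3) - 381 = 11872/3 - 381 = 10729/3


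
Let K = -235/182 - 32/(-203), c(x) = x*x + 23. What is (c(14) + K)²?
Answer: 1322267710201/27857284 ≈ 47466.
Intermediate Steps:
c(x) = 23 + x² (c(x) = x² + 23 = 23 + x²)
K = -5983/5278 (K = -235*1/182 - 32*(-1/203) = -235/182 + 32/203 = -5983/5278 ≈ -1.1336)
(c(14) + K)² = ((23 + 14²) - 5983/5278)² = ((23 + 196) - 5983/5278)² = (219 - 5983/5278)² = (1149899/5278)² = 1322267710201/27857284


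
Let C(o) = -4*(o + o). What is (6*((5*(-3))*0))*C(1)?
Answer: 0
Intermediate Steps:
C(o) = -8*o
(6*((5*(-3))*0))*C(1) = (6*((5*(-3))*0))*(-8*1) = (6*(-15*0))*(-8) = (6*0)*(-8) = 0*(-8) = 0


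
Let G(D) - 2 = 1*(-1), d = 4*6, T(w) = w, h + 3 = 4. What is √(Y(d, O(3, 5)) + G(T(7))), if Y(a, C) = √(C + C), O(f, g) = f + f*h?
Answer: √(1 + 2*√3) ≈ 2.1128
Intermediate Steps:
h = 1 (h = -3 + 4 = 1)
O(f, g) = 2*f (O(f, g) = f + f*1 = f + f = 2*f)
d = 24
Y(a, C) = √2*√C (Y(a, C) = √(2*C) = √2*√C)
G(D) = 1 (G(D) = 2 + 1*(-1) = 2 - 1 = 1)
√(Y(d, O(3, 5)) + G(T(7))) = √(√2*√(2*3) + 1) = √(√2*√6 + 1) = √(2*√3 + 1) = √(1 + 2*√3)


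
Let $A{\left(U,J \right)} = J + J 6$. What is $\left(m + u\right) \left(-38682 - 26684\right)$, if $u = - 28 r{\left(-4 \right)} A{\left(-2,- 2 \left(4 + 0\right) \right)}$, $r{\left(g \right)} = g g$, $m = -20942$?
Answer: $-271007436$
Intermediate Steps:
$A{\left(U,J \right)} = 7 J$ ($A{\left(U,J \right)} = J + 6 J = 7 J$)
$r{\left(g \right)} = g^{2}$
$u = 25088$ ($u = - 28 \left(-4\right)^{2} \cdot 7 \left(- 2 \left(4 + 0\right)\right) = \left(-28\right) 16 \cdot 7 \left(\left(-2\right) 4\right) = - 448 \cdot 7 \left(-8\right) = \left(-448\right) \left(-56\right) = 25088$)
$\left(m + u\right) \left(-38682 - 26684\right) = \left(-20942 + 25088\right) \left(-38682 - 26684\right) = 4146 \left(-65366\right) = -271007436$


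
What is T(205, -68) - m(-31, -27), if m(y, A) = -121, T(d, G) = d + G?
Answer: 258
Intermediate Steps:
T(d, G) = G + d
T(205, -68) - m(-31, -27) = (-68 + 205) - 1*(-121) = 137 + 121 = 258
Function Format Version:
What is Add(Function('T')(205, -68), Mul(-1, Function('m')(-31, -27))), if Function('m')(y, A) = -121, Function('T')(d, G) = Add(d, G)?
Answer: 258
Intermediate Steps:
Function('T')(d, G) = Add(G, d)
Add(Function('T')(205, -68), Mul(-1, Function('m')(-31, -27))) = Add(Add(-68, 205), Mul(-1, -121)) = Add(137, 121) = 258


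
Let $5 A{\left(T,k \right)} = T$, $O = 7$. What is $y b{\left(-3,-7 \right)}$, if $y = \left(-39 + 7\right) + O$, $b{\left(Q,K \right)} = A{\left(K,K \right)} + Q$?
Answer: $110$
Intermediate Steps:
$A{\left(T,k \right)} = \frac{T}{5}$
$b{\left(Q,K \right)} = Q + \frac{K}{5}$ ($b{\left(Q,K \right)} = \frac{K}{5} + Q = Q + \frac{K}{5}$)
$y = -25$ ($y = \left(-39 + 7\right) + 7 = -32 + 7 = -25$)
$y b{\left(-3,-7 \right)} = - 25 \left(-3 + \frac{1}{5} \left(-7\right)\right) = - 25 \left(-3 - \frac{7}{5}\right) = \left(-25\right) \left(- \frac{22}{5}\right) = 110$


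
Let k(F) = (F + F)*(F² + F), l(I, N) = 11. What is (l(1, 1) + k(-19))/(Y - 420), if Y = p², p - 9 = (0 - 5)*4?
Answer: 12985/299 ≈ 43.428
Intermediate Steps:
p = -11 (p = 9 + (0 - 5)*4 = 9 - 5*4 = 9 - 20 = -11)
k(F) = 2*F*(F + F²) (k(F) = (2*F)*(F + F²) = 2*F*(F + F²))
Y = 121 (Y = (-11)² = 121)
(l(1, 1) + k(-19))/(Y - 420) = (11 + 2*(-19)²*(1 - 19))/(121 - 420) = (11 + 2*361*(-18))/(-299) = (11 - 12996)*(-1/299) = -12985*(-1/299) = 12985/299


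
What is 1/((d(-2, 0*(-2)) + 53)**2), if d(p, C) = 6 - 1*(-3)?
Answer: 1/3844 ≈ 0.00026015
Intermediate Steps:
d(p, C) = 9 (d(p, C) = 6 + 3 = 9)
1/((d(-2, 0*(-2)) + 53)**2) = 1/((9 + 53)**2) = 1/(62**2) = 1/3844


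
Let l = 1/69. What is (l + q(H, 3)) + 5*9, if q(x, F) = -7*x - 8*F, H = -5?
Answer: 3865/69 ≈ 56.014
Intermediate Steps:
q(x, F) = -8*F - 7*x
l = 1/69 ≈ 0.014493
(l + q(H, 3)) + 5*9 = (1/69 + (-8*3 - 7*(-5))) + 5*9 = (1/69 + (-24 + 35)) + 45 = (1/69 + 11) + 45 = 760/69 + 45 = 3865/69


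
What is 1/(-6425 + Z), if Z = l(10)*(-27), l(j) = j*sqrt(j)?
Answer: -257/1622065 + 54*sqrt(10)/8110325 ≈ -0.00013738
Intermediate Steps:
l(j) = j**(3/2)
Z = -270*sqrt(10) (Z = 10**(3/2)*(-27) = (10*sqrt(10))*(-27) = -270*sqrt(10) ≈ -853.81)
1/(-6425 + Z) = 1/(-6425 - 270*sqrt(10))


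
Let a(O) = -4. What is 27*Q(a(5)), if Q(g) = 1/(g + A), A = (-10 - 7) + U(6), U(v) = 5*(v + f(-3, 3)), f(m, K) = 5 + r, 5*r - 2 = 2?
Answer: 27/38 ≈ 0.71053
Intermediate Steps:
r = ⅘ (r = ⅖ + (⅕)*2 = ⅖ + ⅖ = ⅘ ≈ 0.80000)
f(m, K) = 29/5 (f(m, K) = 5 + ⅘ = 29/5)
U(v) = 29 + 5*v (U(v) = 5*(v + 29/5) = 5*(29/5 + v) = 29 + 5*v)
A = 42 (A = (-10 - 7) + (29 + 5*6) = -17 + (29 + 30) = -17 + 59 = 42)
Q(g) = 1/(42 + g) (Q(g) = 1/(g + 42) = 1/(42 + g))
27*Q(a(5)) = 27/(42 - 4) = 27/38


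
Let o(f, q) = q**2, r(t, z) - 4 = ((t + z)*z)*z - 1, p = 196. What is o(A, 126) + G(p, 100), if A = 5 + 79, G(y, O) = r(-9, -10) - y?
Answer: 13783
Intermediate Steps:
r(t, z) = 3 + z**2*(t + z) (r(t, z) = 4 + (((t + z)*z)*z - 1) = 4 + ((z*(t + z))*z - 1) = 4 + (z**2*(t + z) - 1) = 4 + (-1 + z**2*(t + z)) = 3 + z**2*(t + z))
G(y, O) = -1897 - y (G(y, O) = (3 + (-10)**3 - 9*(-10)**2) - y = (3 - 1000 - 9*100) - y = (3 - 1000 - 900) - y = -1897 - y)
A = 84
o(A, 126) + G(p, 100) = 126**2 + (-1897 - 1*196) = 15876 + (-1897 - 196) = 15876 - 2093 = 13783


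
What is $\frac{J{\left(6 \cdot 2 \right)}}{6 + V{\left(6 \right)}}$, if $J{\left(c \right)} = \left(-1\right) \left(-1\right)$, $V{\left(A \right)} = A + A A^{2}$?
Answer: $\frac{1}{228} \approx 0.004386$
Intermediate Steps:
$V{\left(A \right)} = A + A^{3}$
$J{\left(c \right)} = 1$
$\frac{J{\left(6 \cdot 2 \right)}}{6 + V{\left(6 \right)}} = 1 \frac{1}{6 + \left(6 + 6^{3}\right)} = 1 \frac{1}{6 + \left(6 + 216\right)} = 1 \frac{1}{6 + 222} = 1 \cdot \frac{1}{228} = \frac{1}{228}$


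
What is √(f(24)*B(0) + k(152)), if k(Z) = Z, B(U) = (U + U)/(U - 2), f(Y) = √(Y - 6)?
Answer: 2*√38 ≈ 12.329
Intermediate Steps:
f(Y) = √(-6 + Y)
B(U) = 2*U/(-2 + U) (B(U) = (2*U)/(-2 + U) = 2*U/(-2 + U))
√(f(24)*B(0) + k(152)) = √(√(-6 + 24)*(2*0/(-2 + 0)) + 152) = √(√18*(2*0/(-2)) + 152) = √((3*√2)*(2*0*(-½)) + 152) = √((3*√2)*0 + 152) = √(0 + 152) = √152 = 2*√38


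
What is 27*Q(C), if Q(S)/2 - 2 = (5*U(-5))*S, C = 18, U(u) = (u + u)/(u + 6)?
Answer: -48492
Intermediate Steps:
U(u) = 2*u/(6 + u) (U(u) = (2*u)/(6 + u) = 2*u/(6 + u))
Q(S) = 4 - 100*S (Q(S) = 4 + 2*((5*(2*(-5)/(6 - 5)))*S) = 4 + 2*((5*(2*(-5)/1))*S) = 4 + 2*((5*(2*(-5)*1))*S) = 4 + 2*((5*(-10))*S) = 4 + 2*(-50*S) = 4 - 100*S)
27*Q(C) = 27*(4 - 100*18) = 27*(4 - 1800) = 27*(-1796) = -48492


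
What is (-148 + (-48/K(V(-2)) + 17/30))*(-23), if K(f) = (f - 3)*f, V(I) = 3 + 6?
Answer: 307027/90 ≈ 3411.4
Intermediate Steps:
V(I) = 9
K(f) = f*(-3 + f) (K(f) = (-3 + f)*f = f*(-3 + f))
(-148 + (-48/K(V(-2)) + 17/30))*(-23) = (-148 + (-48*1/(9*(-3 + 9)) + 17/30))*(-23) = (-148 + (-48/(9*6) + 17*(1/30)))*(-23) = (-148 + (-48/54 + 17/30))*(-23) = (-148 + (-48*1/54 + 17/30))*(-23) = (-148 + (-8/9 + 17/30))*(-23) = (-148 - 29/90)*(-23) = -13349/90*(-23) = 307027/90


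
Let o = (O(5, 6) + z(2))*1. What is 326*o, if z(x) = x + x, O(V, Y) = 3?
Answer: 2282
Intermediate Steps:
z(x) = 2*x
o = 7 (o = (3 + 2*2)*1 = (3 + 4)*1 = 7*1 = 7)
326*o = 326*7 = 2282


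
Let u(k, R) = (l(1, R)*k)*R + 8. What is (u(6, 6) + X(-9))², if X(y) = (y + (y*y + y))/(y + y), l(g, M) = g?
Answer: 6561/4 ≈ 1640.3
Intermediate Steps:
u(k, R) = 8 + R*k (u(k, R) = (1*k)*R + 8 = k*R + 8 = R*k + 8 = 8 + R*k)
X(y) = (y² + 2*y)/(2*y) (X(y) = (y + (y² + y))/((2*y)) = (y + (y + y²))*(1/(2*y)) = (y² + 2*y)*(1/(2*y)) = (y² + 2*y)/(2*y))
(u(6, 6) + X(-9))² = ((8 + 6*6) + (1 + (½)*(-9)))² = ((8 + 36) + (1 - 9/2))² = (44 - 7/2)² = (81/2)² = 6561/4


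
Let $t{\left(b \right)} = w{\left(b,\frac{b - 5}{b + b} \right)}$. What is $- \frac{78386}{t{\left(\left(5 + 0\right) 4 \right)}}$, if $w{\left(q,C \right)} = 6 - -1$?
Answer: $-11198$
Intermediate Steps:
$w{\left(q,C \right)} = 7$ ($w{\left(q,C \right)} = 6 + 1 = 7$)
$t{\left(b \right)} = 7$
$- \frac{78386}{t{\left(\left(5 + 0\right) 4 \right)}} = - \frac{78386}{7} = \left(-78386\right) \frac{1}{7} = -11198$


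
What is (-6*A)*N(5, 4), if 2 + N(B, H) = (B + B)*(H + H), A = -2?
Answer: 936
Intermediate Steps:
N(B, H) = -2 + 4*B*H (N(B, H) = -2 + (B + B)*(H + H) = -2 + (2*B)*(2*H) = -2 + 4*B*H)
(-6*A)*N(5, 4) = (-6*(-2))*(-2 + 4*5*4) = 12*(-2 + 80) = 12*78 = 936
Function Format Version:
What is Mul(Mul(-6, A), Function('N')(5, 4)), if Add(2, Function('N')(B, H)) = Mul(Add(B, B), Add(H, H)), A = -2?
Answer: 936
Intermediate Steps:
Function('N')(B, H) = Add(-2, Mul(4, B, H)) (Function('N')(B, H) = Add(-2, Mul(Add(B, B), Add(H, H))) = Add(-2, Mul(Mul(2, B), Mul(2, H))) = Add(-2, Mul(4, B, H)))
Mul(Mul(-6, A), Function('N')(5, 4)) = Mul(Mul(-6, -2), Add(-2, Mul(4, 5, 4))) = Mul(12, Add(-2, 80)) = Mul(12, 78) = 936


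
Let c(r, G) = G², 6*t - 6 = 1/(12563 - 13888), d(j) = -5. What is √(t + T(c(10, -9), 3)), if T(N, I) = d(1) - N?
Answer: I*√214888818/1590 ≈ 9.2195*I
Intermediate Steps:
t = 7949/7950 (t = 1 + 1/(6*(12563 - 13888)) = 1 + (⅙)/(-1325) = 1 + (⅙)*(-1/1325) = 1 - 1/7950 = 7949/7950 ≈ 0.99987)
T(N, I) = -5 - N
√(t + T(c(10, -9), 3)) = √(7949/7950 + (-5 - 1*(-9)²)) = √(7949/7950 + (-5 - 1*81)) = √(7949/7950 + (-5 - 81)) = √(7949/7950 - 86) = √(-675751/7950) = I*√214888818/1590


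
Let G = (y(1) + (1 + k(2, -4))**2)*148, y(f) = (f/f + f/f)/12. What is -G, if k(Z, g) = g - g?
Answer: -518/3 ≈ -172.67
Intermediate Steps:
k(Z, g) = 0
y(f) = 1/6 (y(f) = (1 + 1)*(1/12) = 2*(1/12) = 1/6)
G = 518/3 (G = (1/6 + (1 + 0)**2)*148 = (1/6 + 1**2)*148 = (1/6 + 1)*148 = (7/6)*148 = 518/3 ≈ 172.67)
-G = -1*518/3 = -518/3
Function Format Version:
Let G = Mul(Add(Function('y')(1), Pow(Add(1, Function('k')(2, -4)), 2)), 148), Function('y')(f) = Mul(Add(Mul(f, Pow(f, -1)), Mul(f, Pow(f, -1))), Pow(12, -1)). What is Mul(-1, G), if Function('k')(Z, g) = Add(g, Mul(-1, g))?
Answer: Rational(-518, 3) ≈ -172.67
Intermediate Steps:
Function('k')(Z, g) = 0
Function('y')(f) = Rational(1, 6) (Function('y')(f) = Mul(Add(1, 1), Rational(1, 12)) = Mul(2, Rational(1, 12)) = Rational(1, 6))
G = Rational(518, 3) (G = Mul(Add(Rational(1, 6), Pow(Add(1, 0), 2)), 148) = Mul(Add(Rational(1, 6), Pow(1, 2)), 148) = Mul(Add(Rational(1, 6), 1), 148) = Mul(Rational(7, 6), 148) = Rational(518, 3) ≈ 172.67)
Mul(-1, G) = Mul(-1, Rational(518, 3)) = Rational(-518, 3)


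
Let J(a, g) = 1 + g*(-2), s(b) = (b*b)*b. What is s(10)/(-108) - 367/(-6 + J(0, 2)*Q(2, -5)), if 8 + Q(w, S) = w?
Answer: -4303/108 ≈ -39.843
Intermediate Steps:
s(b) = b³ (s(b) = b²*b = b³)
Q(w, S) = -8 + w
J(a, g) = 1 - 2*g
s(10)/(-108) - 367/(-6 + J(0, 2)*Q(2, -5)) = 10³/(-108) - 367/(-6 + (1 - 2*2)*(-8 + 2)) = 1000*(-1/108) - 367/(-6 + (1 - 4)*(-6)) = -250/27 - 367/(-6 - 3*(-6)) = -250/27 - 367/(-6 + 18) = -250/27 - 367/12 = -4303/108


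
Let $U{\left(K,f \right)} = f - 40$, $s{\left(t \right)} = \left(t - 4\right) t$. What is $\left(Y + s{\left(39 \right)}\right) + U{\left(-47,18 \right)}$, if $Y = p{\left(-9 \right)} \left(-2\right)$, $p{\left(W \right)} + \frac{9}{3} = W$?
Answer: $1367$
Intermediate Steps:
$s{\left(t \right)} = t \left(-4 + t\right)$ ($s{\left(t \right)} = \left(-4 + t\right) t = t \left(-4 + t\right)$)
$U{\left(K,f \right)} = -40 + f$
$p{\left(W \right)} = -3 + W$
$Y = 24$ ($Y = \left(-3 - 9\right) \left(-2\right) = \left(-12\right) \left(-2\right) = 24$)
$\left(Y + s{\left(39 \right)}\right) + U{\left(-47,18 \right)} = \left(24 + 39 \left(-4 + 39\right)\right) + \left(-40 + 18\right) = \left(24 + 39 \cdot 35\right) - 22 = \left(24 + 1365\right) - 22 = 1389 - 22 = 1367$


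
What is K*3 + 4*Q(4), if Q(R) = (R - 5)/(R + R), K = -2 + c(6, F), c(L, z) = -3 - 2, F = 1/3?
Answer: -43/2 ≈ -21.500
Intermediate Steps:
F = ⅓ ≈ 0.33333
c(L, z) = -5
K = -7 (K = -2 - 5 = -7)
Q(R) = (-5 + R)/(2*R) (Q(R) = (-5 + R)/((2*R)) = (-5 + R)*(1/(2*R)) = (-5 + R)/(2*R))
K*3 + 4*Q(4) = -7*3 + 4*((½)*(-5 + 4)/4) = -21 + 4*((½)*(¼)*(-1)) = -21 + 4*(-⅛) = -21 - ½ = -43/2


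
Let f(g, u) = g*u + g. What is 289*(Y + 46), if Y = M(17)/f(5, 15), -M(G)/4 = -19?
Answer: 271371/20 ≈ 13569.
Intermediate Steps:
f(g, u) = g + g*u
M(G) = 76 (M(G) = -4*(-19) = 76)
Y = 19/20 (Y = 76/((5*(1 + 15))) = 76/((5*16)) = 76/80 = 76*(1/80) = 19/20 ≈ 0.95000)
289*(Y + 46) = 289*(19/20 + 46) = 289*(939/20) = 271371/20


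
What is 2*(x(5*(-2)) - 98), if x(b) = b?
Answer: -216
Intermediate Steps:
2*(x(5*(-2)) - 98) = 2*(5*(-2) - 98) = 2*(-10 - 98) = 2*(-108) = -216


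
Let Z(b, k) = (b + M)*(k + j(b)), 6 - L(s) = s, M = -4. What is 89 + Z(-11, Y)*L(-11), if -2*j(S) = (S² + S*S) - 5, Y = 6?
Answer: 57553/2 ≈ 28777.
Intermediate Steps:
L(s) = 6 - s
j(S) = 5/2 - S² (j(S) = -((S² + S*S) - 5)/2 = -((S² + S²) - 5)/2 = -(2*S² - 5)/2 = -(-5 + 2*S²)/2 = 5/2 - S²)
Z(b, k) = (-4 + b)*(5/2 + k - b²) (Z(b, k) = (b - 4)*(k + (5/2 - b²)) = (-4 + b)*(5/2 + k - b²))
89 + Z(-11, Y)*L(-11) = 89 + (-10 - 1*(-11)³ - 4*6 + 4*(-11)² + (5/2)*(-11) - 11*6)*(6 - 1*(-11)) = 89 + (-10 - 1*(-1331) - 24 + 4*121 - 55/2 - 66)*(6 + 11) = 89 + (-10 + 1331 - 24 + 484 - 55/2 - 66)*17 = 89 + (3375/2)*17 = 89 + 57375/2 = 57553/2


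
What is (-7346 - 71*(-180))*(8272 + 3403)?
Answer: 63441950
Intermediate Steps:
(-7346 - 71*(-180))*(8272 + 3403) = (-7346 + 12780)*11675 = 5434*11675 = 63441950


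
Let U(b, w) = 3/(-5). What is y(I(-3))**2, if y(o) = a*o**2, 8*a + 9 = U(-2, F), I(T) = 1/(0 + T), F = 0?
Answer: 4/225 ≈ 0.017778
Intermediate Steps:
U(b, w) = -3/5 (U(b, w) = 3*(-1/5) = -3/5)
I(T) = 1/T
a = -6/5 (a = -9/8 + (1/8)*(-3/5) = -9/8 - 3/40 = -6/5 ≈ -1.2000)
y(o) = -6*o**2/5
y(I(-3))**2 = (-6*(1/(-3))**2/5)**2 = (-6*(-1/3)**2/5)**2 = (-6/5*1/9)**2 = (-2/15)**2 = 4/225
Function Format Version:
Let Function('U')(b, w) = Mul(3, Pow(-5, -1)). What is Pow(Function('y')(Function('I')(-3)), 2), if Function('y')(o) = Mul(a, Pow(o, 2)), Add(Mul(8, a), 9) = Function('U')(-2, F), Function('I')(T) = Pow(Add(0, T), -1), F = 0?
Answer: Rational(4, 225) ≈ 0.017778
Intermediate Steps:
Function('U')(b, w) = Rational(-3, 5) (Function('U')(b, w) = Mul(3, Rational(-1, 5)) = Rational(-3, 5))
Function('I')(T) = Pow(T, -1)
a = Rational(-6, 5) (a = Add(Rational(-9, 8), Mul(Rational(1, 8), Rational(-3, 5))) = Add(Rational(-9, 8), Rational(-3, 40)) = Rational(-6, 5) ≈ -1.2000)
Function('y')(o) = Mul(Rational(-6, 5), Pow(o, 2))
Pow(Function('y')(Function('I')(-3)), 2) = Pow(Mul(Rational(-6, 5), Pow(Pow(-3, -1), 2)), 2) = Pow(Mul(Rational(-6, 5), Pow(Rational(-1, 3), 2)), 2) = Pow(Mul(Rational(-6, 5), Rational(1, 9)), 2) = Pow(Rational(-2, 15), 2) = Rational(4, 225)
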